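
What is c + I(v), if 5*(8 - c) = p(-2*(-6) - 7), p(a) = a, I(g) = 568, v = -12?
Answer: 575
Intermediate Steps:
c = 7 (c = 8 - (-2*(-6) - 7)/5 = 8 - (12 - 7)/5 = 8 - 1/5*5 = 8 - 1 = 7)
c + I(v) = 7 + 568 = 575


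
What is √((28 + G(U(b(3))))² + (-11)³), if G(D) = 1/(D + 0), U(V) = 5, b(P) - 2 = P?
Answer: I*√13394/5 ≈ 23.146*I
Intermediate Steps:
b(P) = 2 + P
G(D) = 1/D
√((28 + G(U(b(3))))² + (-11)³) = √((28 + 1/5)² + (-11)³) = √((28 + ⅕)² - 1331) = √((141/5)² - 1331) = √(19881/25 - 1331) = √(-13394/25) = I*√13394/5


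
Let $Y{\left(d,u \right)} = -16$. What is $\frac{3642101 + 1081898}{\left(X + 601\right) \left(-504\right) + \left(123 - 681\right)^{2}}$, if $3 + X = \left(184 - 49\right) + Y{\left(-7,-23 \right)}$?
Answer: $- \frac{4723999}{50004} \approx -94.472$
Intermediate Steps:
$X = 116$ ($X = -3 + \left(\left(184 - 49\right) - 16\right) = -3 + \left(135 - 16\right) = -3 + 119 = 116$)
$\frac{3642101 + 1081898}{\left(X + 601\right) \left(-504\right) + \left(123 - 681\right)^{2}} = \frac{3642101 + 1081898}{\left(116 + 601\right) \left(-504\right) + \left(123 - 681\right)^{2}} = \frac{4723999}{717 \left(-504\right) + \left(-558\right)^{2}} = \frac{4723999}{-361368 + 311364} = \frac{4723999}{-50004} = 4723999 \left(- \frac{1}{50004}\right) = - \frac{4723999}{50004}$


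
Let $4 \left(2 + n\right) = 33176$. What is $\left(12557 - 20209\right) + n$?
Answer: $640$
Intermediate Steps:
$n = 8292$ ($n = -2 + \frac{1}{4} \cdot 33176 = -2 + 8294 = 8292$)
$\left(12557 - 20209\right) + n = \left(12557 - 20209\right) + 8292 = -7652 + 8292 = 640$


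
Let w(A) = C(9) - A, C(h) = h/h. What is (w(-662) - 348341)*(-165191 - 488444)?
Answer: 227254509530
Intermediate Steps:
C(h) = 1
w(A) = 1 - A
(w(-662) - 348341)*(-165191 - 488444) = ((1 - 1*(-662)) - 348341)*(-165191 - 488444) = ((1 + 662) - 348341)*(-653635) = (663 - 348341)*(-653635) = -347678*(-653635) = 227254509530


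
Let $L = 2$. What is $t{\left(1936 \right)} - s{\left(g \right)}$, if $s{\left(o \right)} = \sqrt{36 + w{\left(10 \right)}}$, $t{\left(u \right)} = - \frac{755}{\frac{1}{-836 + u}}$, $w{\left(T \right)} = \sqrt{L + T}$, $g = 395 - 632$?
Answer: $-830500 - \sqrt{36 + 2 \sqrt{3}} \approx -8.3051 \cdot 10^{5}$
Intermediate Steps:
$g = -237$ ($g = 395 - 632 = -237$)
$w{\left(T \right)} = \sqrt{2 + T}$
$t{\left(u \right)} = 631180 - 755 u$ ($t{\left(u \right)} = - 755 \left(-836 + u\right) = 631180 - 755 u$)
$s{\left(o \right)} = \sqrt{36 + 2 \sqrt{3}}$ ($s{\left(o \right)} = \sqrt{36 + \sqrt{2 + 10}} = \sqrt{36 + \sqrt{12}} = \sqrt{36 + 2 \sqrt{3}}$)
$t{\left(1936 \right)} - s{\left(g \right)} = \left(631180 - 1461680\right) - \sqrt{36 + 2 \sqrt{3}} = -830500 - \sqrt{36 + 2 \sqrt{3}}$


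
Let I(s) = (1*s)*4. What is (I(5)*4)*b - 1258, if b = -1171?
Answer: -94938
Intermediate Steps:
I(s) = 4*s (I(s) = s*4 = 4*s)
(I(5)*4)*b - 1258 = ((4*5)*4)*(-1171) - 1258 = (20*4)*(-1171) - 1258 = 80*(-1171) - 1258 = -93680 - 1258 = -94938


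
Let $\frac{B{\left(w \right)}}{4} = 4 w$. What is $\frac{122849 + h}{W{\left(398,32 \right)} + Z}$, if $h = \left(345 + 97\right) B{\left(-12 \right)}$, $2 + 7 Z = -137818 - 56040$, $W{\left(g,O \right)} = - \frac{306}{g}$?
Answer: $- \frac{52913105}{38579211} \approx -1.3715$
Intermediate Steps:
$Z = - \frac{193860}{7}$ ($Z = - \frac{2}{7} + \frac{-137818 - 56040}{7} = - \frac{2}{7} + \frac{1}{7} \left(-193858\right) = - \frac{2}{7} - 27694 = - \frac{193860}{7} \approx -27694.0$)
$B{\left(w \right)} = 16 w$ ($B{\left(w \right)} = 4 \cdot 4 w = 16 w$)
$h = -84864$ ($h = \left(345 + 97\right) 16 \left(-12\right) = 442 \left(-192\right) = -84864$)
$\frac{122849 + h}{W{\left(398,32 \right)} + Z} = \frac{122849 - 84864}{- \frac{306}{398} - \frac{193860}{7}} = \frac{37985}{\left(-306\right) \frac{1}{398} - \frac{193860}{7}} = \frac{37985}{- \frac{153}{199} - \frac{193860}{7}} = \frac{37985}{- \frac{38579211}{1393}} = 37985 \left(- \frac{1393}{38579211}\right) = - \frac{52913105}{38579211}$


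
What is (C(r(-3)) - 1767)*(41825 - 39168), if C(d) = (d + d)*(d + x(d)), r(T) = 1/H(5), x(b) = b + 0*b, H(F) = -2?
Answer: -4692262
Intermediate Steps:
x(b) = b (x(b) = b + 0 = b)
r(T) = -½ (r(T) = 1/(-2) = -½)
C(d) = 4*d² (C(d) = (d + d)*(d + d) = (2*d)*(2*d) = 4*d²)
(C(r(-3)) - 1767)*(41825 - 39168) = (4*(-½)² - 1767)*(41825 - 39168) = (4*(¼) - 1767)*2657 = (1 - 1767)*2657 = -1766*2657 = -4692262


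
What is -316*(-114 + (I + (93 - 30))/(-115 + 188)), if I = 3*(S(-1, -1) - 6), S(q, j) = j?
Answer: 2616480/73 ≈ 35842.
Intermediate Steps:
I = -21 (I = 3*(-1 - 6) = 3*(-7) = -21)
-316*(-114 + (I + (93 - 30))/(-115 + 188)) = -316*(-114 + (-21 + (93 - 30))/(-115 + 188)) = -316*(-114 + (-21 + 63)/73) = -316*(-114 + 42*(1/73)) = -316*(-114 + 42/73) = -316*(-8280/73) = 2616480/73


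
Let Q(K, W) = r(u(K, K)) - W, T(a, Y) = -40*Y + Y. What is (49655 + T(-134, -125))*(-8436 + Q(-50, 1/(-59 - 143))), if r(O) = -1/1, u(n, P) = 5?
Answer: -46467003345/101 ≈ -4.6007e+8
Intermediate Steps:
r(O) = -1 (r(O) = -1*1 = -1)
T(a, Y) = -39*Y
Q(K, W) = -1 - W
(49655 + T(-134, -125))*(-8436 + Q(-50, 1/(-59 - 143))) = (49655 - 39*(-125))*(-8436 + (-1 - 1/(-59 - 143))) = (49655 + 4875)*(-8436 + (-1 - 1/(-202))) = 54530*(-8436 + (-1 - 1*(-1/202))) = 54530*(-8436 + (-1 + 1/202)) = 54530*(-8436 - 201/202) = 54530*(-1704273/202) = -46467003345/101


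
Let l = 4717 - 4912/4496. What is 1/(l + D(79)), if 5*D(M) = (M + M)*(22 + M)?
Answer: 1405/11110048 ≈ 0.00012646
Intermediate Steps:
l = 1325170/281 (l = 4717 - 4912/4496 = 4717 - 1*307/281 = 4717 - 307/281 = 1325170/281 ≈ 4715.9)
D(M) = 2*M*(22 + M)/5 (D(M) = ((M + M)*(22 + M))/5 = ((2*M)*(22 + M))/5 = (2*M*(22 + M))/5 = 2*M*(22 + M)/5)
1/(l + D(79)) = 1/(1325170/281 + (⅖)*79*(22 + 79)) = 1/(1325170/281 + (⅖)*79*101) = 1/(1325170/281 + 15958/5) = 1/(11110048/1405) = 1405/11110048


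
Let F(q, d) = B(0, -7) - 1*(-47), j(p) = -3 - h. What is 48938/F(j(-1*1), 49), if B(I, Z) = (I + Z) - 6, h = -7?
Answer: 24469/17 ≈ 1439.4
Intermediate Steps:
j(p) = 4 (j(p) = -3 - 1*(-7) = -3 + 7 = 4)
B(I, Z) = -6 + I + Z
F(q, d) = 34 (F(q, d) = (-6 + 0 - 7) - 1*(-47) = -13 + 47 = 34)
48938/F(j(-1*1), 49) = 48938/34 = 48938*(1/34) = 24469/17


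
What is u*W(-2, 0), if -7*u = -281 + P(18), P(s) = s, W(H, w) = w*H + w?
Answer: 0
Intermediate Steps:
W(H, w) = w + H*w (W(H, w) = H*w + w = w + H*w)
u = 263/7 (u = -(-281 + 18)/7 = -1/7*(-263) = 263/7 ≈ 37.571)
u*W(-2, 0) = 263*(0*(1 - 2))/7 = 263*(0*(-1))/7 = (263/7)*0 = 0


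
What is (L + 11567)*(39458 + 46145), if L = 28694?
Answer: 3446462383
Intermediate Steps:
(L + 11567)*(39458 + 46145) = (28694 + 11567)*(39458 + 46145) = 40261*85603 = 3446462383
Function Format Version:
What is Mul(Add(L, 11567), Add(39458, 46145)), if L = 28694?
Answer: 3446462383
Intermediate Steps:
Mul(Add(L, 11567), Add(39458, 46145)) = Mul(Add(28694, 11567), Add(39458, 46145)) = Mul(40261, 85603) = 3446462383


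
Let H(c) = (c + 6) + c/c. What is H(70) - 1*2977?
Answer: -2900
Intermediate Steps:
H(c) = 7 + c (H(c) = (6 + c) + 1 = 7 + c)
H(70) - 1*2977 = (7 + 70) - 1*2977 = 77 - 2977 = -2900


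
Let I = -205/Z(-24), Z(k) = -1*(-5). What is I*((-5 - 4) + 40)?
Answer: -1271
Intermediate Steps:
Z(k) = 5
I = -41 (I = -205/5 = -205*⅕ = -41)
I*((-5 - 4) + 40) = -41*((-5 - 4) + 40) = -41*(-9 + 40) = -41*31 = -1271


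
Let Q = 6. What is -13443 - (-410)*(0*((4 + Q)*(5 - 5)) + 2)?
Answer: -12623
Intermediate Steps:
-13443 - (-410)*(0*((4 + Q)*(5 - 5)) + 2) = -13443 - (-410)*(0*((4 + 6)*(5 - 5)) + 2) = -13443 - (-410)*(0*(10*0) + 2) = -13443 - (-410)*(0*0 + 2) = -13443 - (-410)*(0 + 2) = -13443 - (-410)*2 = -13443 - 1*(-820) = -13443 + 820 = -12623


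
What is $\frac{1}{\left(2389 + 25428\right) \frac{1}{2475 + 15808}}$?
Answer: $\frac{18283}{27817} \approx 0.65726$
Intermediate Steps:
$\frac{1}{\left(2389 + 25428\right) \frac{1}{2475 + 15808}} = \frac{1}{27817 \cdot \frac{1}{18283}} = \frac{1}{\frac{27817}{18283}} = \frac{18283}{27817}$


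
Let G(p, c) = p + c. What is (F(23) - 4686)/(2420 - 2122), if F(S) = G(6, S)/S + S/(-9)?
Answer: -485135/30843 ≈ -15.729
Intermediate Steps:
G(p, c) = c + p
F(S) = -S/9 + (6 + S)/S (F(S) = (S + 6)/S + S/(-9) = (6 + S)/S + S*(-⅑) = (6 + S)/S - S/9 = -S/9 + (6 + S)/S)
(F(23) - 4686)/(2420 - 2122) = ((1 + 6/23 - ⅑*23) - 4686)/(2420 - 2122) = ((1 + 6*(1/23) - 23/9) - 4686)/298 = ((1 + 6/23 - 23/9) - 4686)*(1/298) = (-268/207 - 4686)*(1/298) = -970270/207*1/298 = -485135/30843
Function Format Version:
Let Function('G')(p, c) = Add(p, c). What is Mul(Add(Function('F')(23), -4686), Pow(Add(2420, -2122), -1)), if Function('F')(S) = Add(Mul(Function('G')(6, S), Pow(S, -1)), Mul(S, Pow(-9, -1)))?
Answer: Rational(-485135, 30843) ≈ -15.729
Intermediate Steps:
Function('G')(p, c) = Add(c, p)
Function('F')(S) = Add(Mul(Rational(-1, 9), S), Mul(Pow(S, -1), Add(6, S))) (Function('F')(S) = Add(Mul(Add(S, 6), Pow(S, -1)), Mul(S, Pow(-9, -1))) = Add(Mul(Add(6, S), Pow(S, -1)), Mul(S, Rational(-1, 9))) = Add(Mul(Pow(S, -1), Add(6, S)), Mul(Rational(-1, 9), S)) = Add(Mul(Rational(-1, 9), S), Mul(Pow(S, -1), Add(6, S))))
Mul(Add(Function('F')(23), -4686), Pow(Add(2420, -2122), -1)) = Mul(Add(Add(1, Mul(6, Pow(23, -1)), Mul(Rational(-1, 9), 23)), -4686), Pow(Add(2420, -2122), -1)) = Mul(Add(Add(1, Mul(6, Rational(1, 23)), Rational(-23, 9)), -4686), Pow(298, -1)) = Mul(Add(Add(1, Rational(6, 23), Rational(-23, 9)), -4686), Rational(1, 298)) = Mul(Add(Rational(-268, 207), -4686), Rational(1, 298)) = Mul(Rational(-970270, 207), Rational(1, 298)) = Rational(-485135, 30843)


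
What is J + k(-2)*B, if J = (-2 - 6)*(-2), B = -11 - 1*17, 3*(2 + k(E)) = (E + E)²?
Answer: -232/3 ≈ -77.333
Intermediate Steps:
k(E) = -2 + 4*E²/3 (k(E) = -2 + (E + E)²/3 = -2 + (2*E)²/3 = -2 + (4*E²)/3 = -2 + 4*E²/3)
B = -28 (B = -11 - 17 = -28)
J = 16 (J = -8*(-2) = 16)
J + k(-2)*B = 16 + (-2 + (4/3)*(-2)²)*(-28) = 16 + (-2 + (4/3)*4)*(-28) = 16 + (-2 + 16/3)*(-28) = 16 + (10/3)*(-28) = 16 - 280/3 = -232/3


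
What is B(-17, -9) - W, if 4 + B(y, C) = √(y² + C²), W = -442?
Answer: 438 + √370 ≈ 457.24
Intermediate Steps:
B(y, C) = -4 + √(C² + y²) (B(y, C) = -4 + √(y² + C²) = -4 + √(C² + y²))
B(-17, -9) - W = (-4 + √((-9)² + (-17)²)) - 1*(-442) = (-4 + √(81 + 289)) + 442 = (-4 + √370) + 442 = 438 + √370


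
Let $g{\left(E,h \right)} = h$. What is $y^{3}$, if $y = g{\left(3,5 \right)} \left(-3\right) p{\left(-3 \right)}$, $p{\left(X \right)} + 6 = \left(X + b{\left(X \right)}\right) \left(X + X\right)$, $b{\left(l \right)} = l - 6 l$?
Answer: $1601613000$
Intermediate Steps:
$b{\left(l \right)} = - 5 l$ ($b{\left(l \right)} = l - 6 l = - 5 l$)
$p{\left(X \right)} = -6 - 8 X^{2}$ ($p{\left(X \right)} = -6 + \left(X - 5 X\right) \left(X + X\right) = -6 + - 4 X 2 X = -6 - 8 X^{2}$)
$y = 1170$ ($y = 5 \left(-3\right) \left(-6 - 8 \left(-3\right)^{2}\right) = - 15 \left(-6 - 72\right) = \left(-15\right) \left(-78\right) = 1170$)
$y^{3} = 1170^{3} = 1601613000$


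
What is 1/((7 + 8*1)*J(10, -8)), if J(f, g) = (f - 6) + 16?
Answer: 1/300 ≈ 0.0033333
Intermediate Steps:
J(f, g) = 10 + f (J(f, g) = (-6 + f) + 16 = 10 + f)
1/((7 + 8*1)*J(10, -8)) = 1/((7 + 8*1)*(10 + 10)) = 1/((7 + 8)*20) = 1/(15*20) = 1/300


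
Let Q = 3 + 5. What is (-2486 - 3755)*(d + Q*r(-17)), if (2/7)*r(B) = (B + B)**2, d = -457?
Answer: -199156551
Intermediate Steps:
Q = 8
r(B) = 14*B**2 (r(B) = 7*(B + B)**2/2 = 7*(2*B)**2/2 = 7*(4*B**2)/2 = 14*B**2)
(-2486 - 3755)*(d + Q*r(-17)) = (-2486 - 3755)*(-457 + 8*(14*(-17)**2)) = -6241*(-457 + 8*(14*289)) = -6241*(-457 + 8*4046) = -6241*(-457 + 32368) = -6241*31911 = -199156551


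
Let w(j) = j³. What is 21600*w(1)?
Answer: 21600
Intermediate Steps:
21600*w(1) = 21600*1³ = 21600*1 = 21600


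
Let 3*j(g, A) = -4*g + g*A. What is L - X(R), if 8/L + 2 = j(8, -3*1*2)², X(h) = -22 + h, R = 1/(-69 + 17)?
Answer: 3655567/165932 ≈ 22.031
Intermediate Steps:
R = -1/52 (R = 1/(-52) = -1/52 ≈ -0.019231)
j(g, A) = -4*g/3 + A*g/3 (j(g, A) = (-4*g + g*A)/3 = (-4*g + A*g)/3 = -4*g/3 + A*g/3)
L = 36/3191 (L = 8/(-2 + ((⅓)*8*(-4 - 3*1*2))²) = 8/(-2 + ((⅓)*8*(-4 - 3*2))²) = 8/(-2 + ((⅓)*8*(-4 - 6))²) = 8/(-2 + ((⅓)*8*(-10))²) = 8/(-2 + (-80/3)²) = 8/(-2 + 6400/9) = 8/(6382/9) = 8*(9/6382) = 36/3191 ≈ 0.011282)
L - X(R) = 36/3191 - (-22 - 1/52) = 36/3191 - 1*(-1145/52) = 36/3191 + 1145/52 = 3655567/165932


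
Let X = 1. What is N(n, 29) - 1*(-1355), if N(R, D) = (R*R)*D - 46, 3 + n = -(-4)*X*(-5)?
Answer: 16650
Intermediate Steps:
n = -23 (n = -3 - (-4)*(-5) = -3 - 4*(-1)*(-5) = -3 + 4*(-5) = -3 - 20 = -23)
N(R, D) = -46 + D*R² (N(R, D) = R²*D - 46 = D*R² - 46 = -46 + D*R²)
N(n, 29) - 1*(-1355) = (-46 + 29*(-23)²) - 1*(-1355) = (-46 + 29*529) + 1355 = (-46 + 15341) + 1355 = 15295 + 1355 = 16650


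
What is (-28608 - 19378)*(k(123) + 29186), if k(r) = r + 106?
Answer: -1411508190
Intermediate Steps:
k(r) = 106 + r
(-28608 - 19378)*(k(123) + 29186) = (-28608 - 19378)*((106 + 123) + 29186) = -47986*(229 + 29186) = -47986*29415 = -1411508190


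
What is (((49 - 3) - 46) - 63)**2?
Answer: 3969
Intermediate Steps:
(((49 - 3) - 46) - 63)**2 = ((46 - 46) - 63)**2 = (0 - 63)**2 = (-63)**2 = 3969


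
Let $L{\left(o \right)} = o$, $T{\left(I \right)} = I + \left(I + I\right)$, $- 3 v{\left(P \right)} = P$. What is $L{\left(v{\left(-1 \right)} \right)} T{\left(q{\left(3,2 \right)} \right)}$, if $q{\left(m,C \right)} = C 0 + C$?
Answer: $2$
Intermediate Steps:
$v{\left(P \right)} = - \frac{P}{3}$
$q{\left(m,C \right)} = C$ ($q{\left(m,C \right)} = 0 + C = C$)
$T{\left(I \right)} = 3 I$ ($T{\left(I \right)} = I + 2 I = 3 I$)
$L{\left(v{\left(-1 \right)} \right)} T{\left(q{\left(3,2 \right)} \right)} = \left(- \frac{1}{3}\right) \left(-1\right) 3 \cdot 2 = \frac{1}{3} \cdot 6 = 2$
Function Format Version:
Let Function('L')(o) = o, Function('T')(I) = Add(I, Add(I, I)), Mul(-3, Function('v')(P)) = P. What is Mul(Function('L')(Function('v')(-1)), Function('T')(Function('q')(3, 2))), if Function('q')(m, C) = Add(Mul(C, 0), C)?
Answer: 2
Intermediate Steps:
Function('v')(P) = Mul(Rational(-1, 3), P)
Function('q')(m, C) = C (Function('q')(m, C) = Add(0, C) = C)
Function('T')(I) = Mul(3, I) (Function('T')(I) = Add(I, Mul(2, I)) = Mul(3, I))
Mul(Function('L')(Function('v')(-1)), Function('T')(Function('q')(3, 2))) = Mul(Mul(Rational(-1, 3), -1), Mul(3, 2)) = Mul(Rational(1, 3), 6) = 2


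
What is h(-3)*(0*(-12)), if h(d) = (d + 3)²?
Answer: 0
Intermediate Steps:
h(d) = (3 + d)²
h(-3)*(0*(-12)) = (3 - 3)²*(0*(-12)) = 0²*0 = 0*0 = 0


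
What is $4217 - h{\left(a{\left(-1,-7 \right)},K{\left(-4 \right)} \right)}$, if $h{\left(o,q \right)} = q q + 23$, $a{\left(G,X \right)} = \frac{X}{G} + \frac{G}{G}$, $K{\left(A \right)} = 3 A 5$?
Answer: $594$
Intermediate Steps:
$K{\left(A \right)} = 15 A$
$a{\left(G,X \right)} = 1 + \frac{X}{G}$ ($a{\left(G,X \right)} = \frac{X}{G} + 1 = 1 + \frac{X}{G}$)
$h{\left(o,q \right)} = 23 + q^{2}$ ($h{\left(o,q \right)} = q^{2} + 23 = 23 + q^{2}$)
$4217 - h{\left(a{\left(-1,-7 \right)},K{\left(-4 \right)} \right)} = 4217 - \left(23 + \left(15 \left(-4\right)\right)^{2}\right) = 4217 - \left(23 + \left(-60\right)^{2}\right) = 4217 - \left(23 + 3600\right) = 4217 - 3623 = 594$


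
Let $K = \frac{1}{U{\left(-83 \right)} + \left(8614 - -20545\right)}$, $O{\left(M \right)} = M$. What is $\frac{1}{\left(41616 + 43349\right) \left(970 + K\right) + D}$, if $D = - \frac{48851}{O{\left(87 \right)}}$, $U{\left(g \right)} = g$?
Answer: $\frac{281068}{23164357341431} \approx 1.2134 \cdot 10^{-8}$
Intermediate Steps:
$K = \frac{1}{29076}$ ($K = \frac{1}{-83 + \left(8614 - -20545\right)} = \frac{1}{-83 + \left(8614 + 20545\right)} = \frac{1}{-83 + 29159} = \frac{1}{29076} \approx 3.4393 \cdot 10^{-5}$)
$D = - \frac{48851}{87} \approx -561.51$
$\frac{1}{\left(41616 + 43349\right) \left(970 + K\right) + D} = \frac{1}{\left(41616 + 43349\right) \left(970 + \frac{1}{29076}\right) - \frac{48851}{87}} = \frac{1}{84965 \cdot \frac{28203721}{29076} - \frac{48851}{87}} = \frac{1}{\frac{2396329154765}{29076} - \frac{48851}{87}} = \frac{1}{\frac{23164357341431}{281068}} = \frac{281068}{23164357341431}$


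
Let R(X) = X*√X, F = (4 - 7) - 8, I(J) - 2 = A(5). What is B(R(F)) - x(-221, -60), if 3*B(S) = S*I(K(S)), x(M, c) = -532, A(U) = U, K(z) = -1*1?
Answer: 532 - 77*I*√11/3 ≈ 532.0 - 85.127*I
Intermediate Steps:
K(z) = -1
I(J) = 7 (I(J) = 2 + 5 = 7)
F = -11 (F = -3 - 8 = -11)
R(X) = X^(3/2)
B(S) = 7*S/3 (B(S) = (S*7)/3 = (7*S)/3 = 7*S/3)
B(R(F)) - x(-221, -60) = 7*(-11)^(3/2)/3 - 1*(-532) = 7*(-11*I*√11)/3 + 532 = -77*I*√11/3 + 532 = 532 - 77*I*√11/3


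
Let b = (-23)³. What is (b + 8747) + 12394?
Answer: 8974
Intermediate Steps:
b = -12167
(b + 8747) + 12394 = (-12167 + 8747) + 12394 = -3420 + 12394 = 8974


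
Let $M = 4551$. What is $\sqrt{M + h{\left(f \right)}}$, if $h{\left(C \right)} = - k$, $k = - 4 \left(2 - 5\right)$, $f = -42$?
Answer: $\sqrt{4539} \approx 67.372$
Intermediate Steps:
$k = 12$ ($k = \left(-4\right) \left(-3\right) = 12$)
$h{\left(C \right)} = -12$ ($h{\left(C \right)} = \left(-1\right) 12 = -12$)
$\sqrt{M + h{\left(f \right)}} = \sqrt{4551 - 12} = \sqrt{4539}$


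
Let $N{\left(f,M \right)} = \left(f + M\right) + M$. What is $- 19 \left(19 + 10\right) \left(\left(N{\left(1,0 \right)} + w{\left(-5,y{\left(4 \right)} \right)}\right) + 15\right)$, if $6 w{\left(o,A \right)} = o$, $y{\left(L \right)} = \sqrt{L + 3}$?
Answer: $- \frac{50141}{6} \approx -8356.8$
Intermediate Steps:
$y{\left(L \right)} = \sqrt{3 + L}$
$w{\left(o,A \right)} = \frac{o}{6}$
$N{\left(f,M \right)} = f + 2 M$ ($N{\left(f,M \right)} = \left(M + f\right) + M = f + 2 M$)
$- 19 \left(19 + 10\right) \left(\left(N{\left(1,0 \right)} + w{\left(-5,y{\left(4 \right)} \right)}\right) + 15\right) = - 19 \left(19 + 10\right) \left(\left(\left(1 + 2 \cdot 0\right) + \frac{1}{6} \left(-5\right)\right) + 15\right) = \left(-19\right) 29 \left(\left(\left(1 + 0\right) - \frac{5}{6}\right) + 15\right) = - 551 \left(\left(1 - \frac{5}{6}\right) + 15\right) = - 551 \left(\frac{1}{6} + 15\right) = \left(-551\right) \frac{91}{6} = - \frac{50141}{6}$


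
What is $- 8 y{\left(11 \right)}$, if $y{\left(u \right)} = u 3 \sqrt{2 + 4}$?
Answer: $- 264 \sqrt{6} \approx -646.67$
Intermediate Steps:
$y{\left(u \right)} = 3 u \sqrt{6}$
$- 8 y{\left(11 \right)} = - 8 \cdot 3 \cdot 11 \sqrt{6} = - 8 \cdot 33 \sqrt{6} = - 264 \sqrt{6}$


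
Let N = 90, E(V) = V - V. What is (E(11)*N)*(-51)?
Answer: 0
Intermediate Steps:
E(V) = 0
(E(11)*N)*(-51) = (0*90)*(-51) = 0*(-51) = 0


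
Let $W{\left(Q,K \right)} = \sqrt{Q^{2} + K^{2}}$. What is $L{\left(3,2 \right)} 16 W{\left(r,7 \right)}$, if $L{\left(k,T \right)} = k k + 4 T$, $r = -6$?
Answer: $272 \sqrt{85} \approx 2507.7$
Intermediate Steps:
$W{\left(Q,K \right)} = \sqrt{K^{2} + Q^{2}}$
$L{\left(k,T \right)} = k^{2} + 4 T$
$L{\left(3,2 \right)} 16 W{\left(r,7 \right)} = \left(3^{2} + 4 \cdot 2\right) 16 \sqrt{7^{2} + \left(-6\right)^{2}} = \left(9 + 8\right) 16 \sqrt{49 + 36} = 17 \cdot 16 \sqrt{85} = 272 \sqrt{85}$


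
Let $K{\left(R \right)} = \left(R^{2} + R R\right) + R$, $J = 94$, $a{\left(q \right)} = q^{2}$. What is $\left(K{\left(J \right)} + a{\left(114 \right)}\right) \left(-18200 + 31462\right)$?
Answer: $407965644$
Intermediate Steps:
$K{\left(R \right)} = R + 2 R^{2}$ ($K{\left(R \right)} = \left(R^{2} + R^{2}\right) + R = 2 R^{2} + R = R + 2 R^{2}$)
$\left(K{\left(J \right)} + a{\left(114 \right)}\right) \left(-18200 + 31462\right) = \left(94 \left(1 + 2 \cdot 94\right) + 114^{2}\right) \left(-18200 + 31462\right) = \left(94 \left(1 + 188\right) + 12996\right) 13262 = \left(94 \cdot 189 + 12996\right) 13262 = \left(17766 + 12996\right) 13262 = 30762 \cdot 13262 = 407965644$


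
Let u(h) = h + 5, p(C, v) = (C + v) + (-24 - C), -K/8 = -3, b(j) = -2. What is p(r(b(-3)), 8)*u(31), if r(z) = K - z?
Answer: -576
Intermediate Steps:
K = 24 (K = -8*(-3) = 24)
r(z) = 24 - z
p(C, v) = -24 + v
u(h) = 5 + h
p(r(b(-3)), 8)*u(31) = (-24 + 8)*(5 + 31) = -16*36 = -576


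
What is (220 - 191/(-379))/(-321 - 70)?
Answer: -83571/148189 ≈ -0.56395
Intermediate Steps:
(220 - 191/(-379))/(-321 - 70) = (220 - 191*(-1/379))/(-391) = (220 + 191/379)*(-1/391) = (83571/379)*(-1/391) = -83571/148189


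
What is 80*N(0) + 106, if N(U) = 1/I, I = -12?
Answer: 298/3 ≈ 99.333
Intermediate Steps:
N(U) = -1/12 (N(U) = 1/(-12) = -1/12)
80*N(0) + 106 = 80*(-1/12) + 106 = -20/3 + 106 = 298/3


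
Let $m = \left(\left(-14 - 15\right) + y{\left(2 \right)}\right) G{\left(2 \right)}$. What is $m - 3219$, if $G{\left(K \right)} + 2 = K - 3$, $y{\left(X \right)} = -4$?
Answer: $-3120$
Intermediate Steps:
$G{\left(K \right)} = -5 + K$ ($G{\left(K \right)} = -2 + \left(K - 3\right) = -2 + \left(-3 + K\right) = -5 + K$)
$m = 99$ ($m = \left(\left(-14 - 15\right) - 4\right) \left(-5 + 2\right) = \left(-29 - 4\right) \left(-3\right) = \left(-33\right) \left(-3\right) = 99$)
$m - 3219 = 99 - 3219 = -3120$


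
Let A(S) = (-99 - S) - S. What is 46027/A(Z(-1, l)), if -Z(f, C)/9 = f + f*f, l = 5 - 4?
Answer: -46027/99 ≈ -464.92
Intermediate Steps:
l = 1
Z(f, C) = -9*f - 9*f² (Z(f, C) = -9*(f + f*f) = -9*(f + f²) = -9*f - 9*f²)
A(S) = -99 - 2*S
46027/A(Z(-1, l)) = 46027/(-99 - (-18)*(-1)*(1 - 1)) = 46027/(-99 - (-18)*(-1)*0) = 46027/(-99 - 2*0) = 46027/(-99 + 0) = 46027/(-99) = 46027*(-1/99) = -46027/99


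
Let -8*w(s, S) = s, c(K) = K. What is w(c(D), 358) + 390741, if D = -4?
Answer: 781483/2 ≈ 3.9074e+5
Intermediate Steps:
w(s, S) = -s/8
w(c(D), 358) + 390741 = -⅛*(-4) + 390741 = ½ + 390741 = 781483/2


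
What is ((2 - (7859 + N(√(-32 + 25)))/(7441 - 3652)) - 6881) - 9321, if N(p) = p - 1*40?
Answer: -61389619/3789 - I*√7/3789 ≈ -16202.0 - 0.00069827*I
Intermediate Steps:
N(p) = -40 + p (N(p) = p - 40 = -40 + p)
((2 - (7859 + N(√(-32 + 25)))/(7441 - 3652)) - 6881) - 9321 = ((2 - (7859 + (-40 + √(-32 + 25)))/(7441 - 3652)) - 6881) - 9321 = ((2 - (7859 + (-40 + √(-7)))/3789) - 6881) - 9321 = ((2 - (7859 + (-40 + I*√7))/3789) - 6881) - 9321 = ((2 - (7819 + I*√7)/3789) - 6881) - 9321 = ((2 - (7819/3789 + I*√7/3789)) - 6881) - 9321 = ((2 + (-7819/3789 - I*√7/3789)) - 6881) - 9321 = ((-241/3789 - I*√7/3789) - 6881) - 9321 = (-26072350/3789 - I*√7/3789) - 9321 = -61389619/3789 - I*√7/3789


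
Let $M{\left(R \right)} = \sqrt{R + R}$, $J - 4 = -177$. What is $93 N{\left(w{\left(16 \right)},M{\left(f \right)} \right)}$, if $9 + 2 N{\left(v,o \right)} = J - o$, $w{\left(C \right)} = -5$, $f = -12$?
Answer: $-8463 - 93 i \sqrt{6} \approx -8463.0 - 227.8 i$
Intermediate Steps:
$J = -173$ ($J = 4 - 177 = -173$)
$M{\left(R \right)} = \sqrt{2} \sqrt{R}$ ($M{\left(R \right)} = \sqrt{2 R} = \sqrt{2} \sqrt{R}$)
$N{\left(v,o \right)} = -91 - \frac{o}{2}$ ($N{\left(v,o \right)} = - \frac{9}{2} + \frac{-173 - o}{2} = - \frac{9}{2} - \left(\frac{173}{2} + \frac{o}{2}\right) = -91 - \frac{o}{2}$)
$93 N{\left(w{\left(16 \right)},M{\left(f \right)} \right)} = 93 \left(-91 - \frac{\sqrt{2} \sqrt{-12}}{2}\right) = 93 \left(-91 - \frac{\sqrt{2} \cdot 2 i \sqrt{3}}{2}\right) = 93 \left(-91 - \frac{2 i \sqrt{6}}{2}\right) = 93 \left(-91 - i \sqrt{6}\right) = -8463 - 93 i \sqrt{6}$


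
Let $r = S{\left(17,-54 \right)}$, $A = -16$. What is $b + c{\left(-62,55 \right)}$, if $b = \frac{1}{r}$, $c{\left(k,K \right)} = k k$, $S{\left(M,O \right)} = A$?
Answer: $\frac{61503}{16} \approx 3843.9$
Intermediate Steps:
$S{\left(M,O \right)} = -16$
$c{\left(k,K \right)} = k^{2}$
$r = -16$
$b = - \frac{1}{16}$ ($b = \frac{1}{-16} = - \frac{1}{16} \approx -0.0625$)
$b + c{\left(-62,55 \right)} = - \frac{1}{16} + \left(-62\right)^{2} = - \frac{1}{16} + 3844 = \frac{61503}{16}$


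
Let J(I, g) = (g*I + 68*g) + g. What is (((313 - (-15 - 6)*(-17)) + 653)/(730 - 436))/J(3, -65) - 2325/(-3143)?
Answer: 3106997/4202640 ≈ 0.73930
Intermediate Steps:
J(I, g) = 69*g + I*g (J(I, g) = (I*g + 68*g) + g = (68*g + I*g) + g = 69*g + I*g)
(((313 - (-15 - 6)*(-17)) + 653)/(730 - 436))/J(3, -65) - 2325/(-3143) = (((313 - (-15 - 6)*(-17)) + 653)/(730 - 436))/((-65*(69 + 3))) - 2325/(-3143) = (((313 - (-21)*(-17)) + 653)/294)/((-65*72)) - 2325*(-1/3143) = (((313 - 1*357) + 653)*(1/294))/(-4680) + 2325/3143 = (((313 - 357) + 653)*(1/294))*(-1/4680) + 2325/3143 = ((-44 + 653)*(1/294))*(-1/4680) + 2325/3143 = (609*(1/294))*(-1/4680) + 2325/3143 = (29/14)*(-1/4680) + 2325/3143 = -29/65520 + 2325/3143 = 3106997/4202640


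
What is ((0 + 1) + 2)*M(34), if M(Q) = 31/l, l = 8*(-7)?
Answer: -93/56 ≈ -1.6607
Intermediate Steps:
l = -56
M(Q) = -31/56 (M(Q) = 31/(-56) = 31*(-1/56) = -31/56)
((0 + 1) + 2)*M(34) = ((0 + 1) + 2)*(-31/56) = (1 + 2)*(-31/56) = 3*(-31/56) = -93/56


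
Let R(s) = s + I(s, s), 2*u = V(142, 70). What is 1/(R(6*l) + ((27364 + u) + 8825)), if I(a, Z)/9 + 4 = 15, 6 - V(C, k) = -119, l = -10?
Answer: 2/72581 ≈ 2.7555e-5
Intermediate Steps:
V(C, k) = 125 (V(C, k) = 6 - 1*(-119) = 6 + 119 = 125)
u = 125/2 (u = (½)*125 = 125/2 ≈ 62.500)
I(a, Z) = 99 (I(a, Z) = -36 + 9*15 = -36 + 135 = 99)
R(s) = 99 + s (R(s) = s + 99 = 99 + s)
1/(R(6*l) + ((27364 + u) + 8825)) = 1/((99 + 6*(-10)) + ((27364 + 125/2) + 8825)) = 1/((99 - 60) + (54853/2 + 8825)) = 1/(39 + 72503/2) = 1/(72581/2) = 2/72581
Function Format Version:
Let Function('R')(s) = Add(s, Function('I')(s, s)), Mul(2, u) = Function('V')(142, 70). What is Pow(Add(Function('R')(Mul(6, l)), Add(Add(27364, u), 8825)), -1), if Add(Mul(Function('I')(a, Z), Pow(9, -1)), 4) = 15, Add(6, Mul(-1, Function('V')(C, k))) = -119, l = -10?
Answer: Rational(2, 72581) ≈ 2.7555e-5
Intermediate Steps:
Function('V')(C, k) = 125 (Function('V')(C, k) = Add(6, Mul(-1, -119)) = Add(6, 119) = 125)
u = Rational(125, 2) (u = Mul(Rational(1, 2), 125) = Rational(125, 2) ≈ 62.500)
Function('I')(a, Z) = 99 (Function('I')(a, Z) = Add(-36, Mul(9, 15)) = Add(-36, 135) = 99)
Function('R')(s) = Add(99, s) (Function('R')(s) = Add(s, 99) = Add(99, s))
Pow(Add(Function('R')(Mul(6, l)), Add(Add(27364, u), 8825)), -1) = Pow(Add(Add(99, Mul(6, -10)), Add(Add(27364, Rational(125, 2)), 8825)), -1) = Pow(Add(Add(99, -60), Add(Rational(54853, 2), 8825)), -1) = Pow(Add(39, Rational(72503, 2)), -1) = Pow(Rational(72581, 2), -1) = Rational(2, 72581)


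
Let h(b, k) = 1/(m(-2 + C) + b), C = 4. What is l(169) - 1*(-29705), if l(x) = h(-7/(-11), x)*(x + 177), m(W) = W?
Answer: 865251/29 ≈ 29836.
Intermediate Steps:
h(b, k) = 1/(2 + b) (h(b, k) = 1/((-2 + 4) + b) = 1/(2 + b))
l(x) = 1947/29 + 11*x/29 (l(x) = (x + 177)/(2 - 7/(-11)) = (177 + x)/(2 - 7*(-1/11)) = (177 + x)/(2 + 7/11) = (177 + x)/(29/11) = 11*(177 + x)/29 = 1947/29 + 11*x/29)
l(169) - 1*(-29705) = (1947/29 + (11/29)*169) - 1*(-29705) = (1947/29 + 1859/29) + 29705 = 3806/29 + 29705 = 865251/29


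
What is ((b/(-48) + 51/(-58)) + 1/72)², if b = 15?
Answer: 24196561/17438976 ≈ 1.3875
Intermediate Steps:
((b/(-48) + 51/(-58)) + 1/72)² = ((15/(-48) + 51/(-58)) + 1/72)² = ((15*(-1/48) + 51*(-1/58)) + 1/72)² = ((-5/16 - 51/58) + 1/72)² = (-553/464 + 1/72)² = (-4919/4176)² = 24196561/17438976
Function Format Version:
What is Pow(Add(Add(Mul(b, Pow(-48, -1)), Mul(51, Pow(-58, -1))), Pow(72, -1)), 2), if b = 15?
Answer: Rational(24196561, 17438976) ≈ 1.3875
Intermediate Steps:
Pow(Add(Add(Mul(b, Pow(-48, -1)), Mul(51, Pow(-58, -1))), Pow(72, -1)), 2) = Pow(Add(Add(Mul(15, Pow(-48, -1)), Mul(51, Pow(-58, -1))), Pow(72, -1)), 2) = Pow(Add(Add(Mul(15, Rational(-1, 48)), Mul(51, Rational(-1, 58))), Rational(1, 72)), 2) = Pow(Add(Add(Rational(-5, 16), Rational(-51, 58)), Rational(1, 72)), 2) = Pow(Add(Rational(-553, 464), Rational(1, 72)), 2) = Pow(Rational(-4919, 4176), 2) = Rational(24196561, 17438976)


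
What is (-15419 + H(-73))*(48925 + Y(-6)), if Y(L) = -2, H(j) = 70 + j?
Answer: -754490506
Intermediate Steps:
(-15419 + H(-73))*(48925 + Y(-6)) = (-15419 + (70 - 73))*(48925 - 2) = (-15419 - 3)*48923 = -15422*48923 = -754490506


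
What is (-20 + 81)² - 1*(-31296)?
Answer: 35017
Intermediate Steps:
(-20 + 81)² - 1*(-31296) = 61² + 31296 = 3721 + 31296 = 35017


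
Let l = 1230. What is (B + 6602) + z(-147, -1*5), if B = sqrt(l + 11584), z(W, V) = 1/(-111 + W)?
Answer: 1703315/258 + sqrt(12814) ≈ 6715.2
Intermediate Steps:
B = sqrt(12814) (B = sqrt(1230 + 11584) = sqrt(12814) ≈ 113.20)
(B + 6602) + z(-147, -1*5) = (sqrt(12814) + 6602) + 1/(-111 - 147) = (6602 + sqrt(12814)) + 1/(-258) = (6602 + sqrt(12814)) - 1/258 = 1703315/258 + sqrt(12814)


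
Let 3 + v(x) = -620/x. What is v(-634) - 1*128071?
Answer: -40599148/317 ≈ -1.2807e+5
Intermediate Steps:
v(x) = -3 - 620/x
v(-634) - 1*128071 = (-3 - 620/(-634)) - 1*128071 = (-3 - 620*(-1/634)) - 128071 = (-3 + 310/317) - 128071 = -641/317 - 128071 = -40599148/317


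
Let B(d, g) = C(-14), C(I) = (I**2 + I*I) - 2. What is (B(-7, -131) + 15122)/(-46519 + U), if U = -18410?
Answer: -15512/64929 ≈ -0.23891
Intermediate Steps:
C(I) = -2 + 2*I**2 (C(I) = (I**2 + I**2) - 2 = 2*I**2 - 2 = -2 + 2*I**2)
B(d, g) = 390 (B(d, g) = -2 + 2*(-14)**2 = -2 + 2*196 = -2 + 392 = 390)
(B(-7, -131) + 15122)/(-46519 + U) = (390 + 15122)/(-46519 - 18410) = 15512/(-64929) = 15512*(-1/64929) = -15512/64929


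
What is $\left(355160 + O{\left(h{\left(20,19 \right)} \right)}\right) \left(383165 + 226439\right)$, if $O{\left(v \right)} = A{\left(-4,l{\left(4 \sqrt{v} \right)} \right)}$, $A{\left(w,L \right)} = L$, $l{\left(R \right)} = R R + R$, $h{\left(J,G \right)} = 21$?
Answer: $216711783584 + 2438416 \sqrt{21} \approx 2.1672 \cdot 10^{11}$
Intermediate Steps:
$l{\left(R \right)} = R + R^{2}$ ($l{\left(R \right)} = R^{2} + R = R + R^{2}$)
$O{\left(v \right)} = 4 \sqrt{v} \left(1 + 4 \sqrt{v}\right)$
$\left(355160 + O{\left(h{\left(20,19 \right)} \right)}\right) \left(383165 + 226439\right) = \left(355160 + \left(4 \sqrt{21} + 16 \cdot 21\right)\right) \left(383165 + 226439\right) = \left(355160 + \left(4 \sqrt{21} + 336\right)\right) 609604 = \left(355160 + \left(336 + 4 \sqrt{21}\right)\right) 609604 = \left(355496 + 4 \sqrt{21}\right) 609604 = 216711783584 + 2438416 \sqrt{21}$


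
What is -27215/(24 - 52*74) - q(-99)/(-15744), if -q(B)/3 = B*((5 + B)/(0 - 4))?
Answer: 18965107/2508544 ≈ 7.5602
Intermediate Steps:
q(B) = -3*B*(-5/4 - B/4) (q(B) = -3*B*(5 + B)/(0 - 4) = -3*B*(5 + B)/(-4) = -3*B*(5 + B)*(-¼) = -3*B*(-5/4 - B/4))
-27215/(24 - 52*74) - q(-99)/(-15744) = -27215/(24 - 52*74) - 3*(-99)*(5 - 99)/4/(-15744) = -27215/(24 - 3848) - 3*(-99)*(-94)/4*(-1/15744) = -27215/(-3824) - 1*13959/2*(-1/15744) = -27215*(-1/3824) - 13959/2*(-1/15744) = 27215/3824 + 4653/10496 = 18965107/2508544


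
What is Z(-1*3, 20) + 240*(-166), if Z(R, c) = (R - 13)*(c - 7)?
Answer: -40048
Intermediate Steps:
Z(R, c) = (-13 + R)*(-7 + c)
Z(-1*3, 20) + 240*(-166) = (91 - 13*20 - (-7)*3 - 1*3*20) + 240*(-166) = (91 - 260 - 7*(-3) - 3*20) - 39840 = (91 - 260 + 21 - 60) - 39840 = -208 - 39840 = -40048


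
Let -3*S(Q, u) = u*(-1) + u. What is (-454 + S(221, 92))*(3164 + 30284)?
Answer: -15185392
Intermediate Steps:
S(Q, u) = 0 (S(Q, u) = -(u*(-1) + u)/3 = -(-u + u)/3 = -1/3*0 = 0)
(-454 + S(221, 92))*(3164 + 30284) = (-454 + 0)*(3164 + 30284) = -454*33448 = -15185392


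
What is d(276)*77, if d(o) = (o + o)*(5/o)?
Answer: 770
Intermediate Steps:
d(o) = 10 (d(o) = (2*o)*(5/o) = 10)
d(276)*77 = 10*77 = 770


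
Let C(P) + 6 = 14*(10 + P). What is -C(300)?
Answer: -4334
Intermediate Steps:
C(P) = 134 + 14*P (C(P) = -6 + 14*(10 + P) = -6 + (140 + 14*P) = 134 + 14*P)
-C(300) = -(134 + 14*300) = -(134 + 4200) = -1*4334 = -4334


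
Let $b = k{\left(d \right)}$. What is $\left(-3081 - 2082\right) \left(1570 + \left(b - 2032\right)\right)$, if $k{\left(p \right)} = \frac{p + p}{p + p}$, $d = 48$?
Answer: $2380143$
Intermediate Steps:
$k{\left(p \right)} = 1$ ($k{\left(p \right)} = \frac{2 p}{2 p} = 2 p \frac{1}{2 p} = 1$)
$b = 1$
$\left(-3081 - 2082\right) \left(1570 + \left(b - 2032\right)\right) = \left(-3081 - 2082\right) \left(1570 + \left(1 - 2032\right)\right) = - 5163 \left(1570 + \left(1 - 2032\right)\right) = - 5163 \left(1570 - 2031\right) = \left(-5163\right) \left(-461\right) = 2380143$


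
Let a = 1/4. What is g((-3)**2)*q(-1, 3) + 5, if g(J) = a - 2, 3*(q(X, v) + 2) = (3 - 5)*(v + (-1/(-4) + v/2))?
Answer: 337/24 ≈ 14.042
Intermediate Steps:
a = 1/4 ≈ 0.25000
q(X, v) = -13/6 - v (q(X, v) = -2 + ((3 - 5)*(v + (-1/(-4) + v/2)))/3 = -2 + (-2*(v + (-1*(-1/4) + v*(1/2))))/3 = -2 + (-2*(v + (1/4 + v/2)))/3 = -2 + (-2*(1/4 + 3*v/2))/3 = -2 + (-1/2 - 3*v)/3 = -2 + (-1/6 - v) = -13/6 - v)
g(J) = -7/4 (g(J) = 1/4 - 2 = -7/4)
g((-3)**2)*q(-1, 3) + 5 = -7*(-13/6 - 1*3)/4 + 5 = -7*(-13/6 - 3)/4 + 5 = -7/4*(-31/6) + 5 = 217/24 + 5 = 337/24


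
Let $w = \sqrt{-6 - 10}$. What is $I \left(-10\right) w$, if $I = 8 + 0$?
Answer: $- 320 i \approx - 320.0 i$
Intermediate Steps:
$I = 8$
$w = 4 i$ ($w = \sqrt{-16} = 4 i \approx 4.0 i$)
$I \left(-10\right) w = 8 \left(-10\right) 4 i = - 80 \cdot 4 i = - 320 i$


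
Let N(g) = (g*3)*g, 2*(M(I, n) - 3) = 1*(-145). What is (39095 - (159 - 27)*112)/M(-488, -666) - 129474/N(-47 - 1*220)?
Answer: -1157404240/3303057 ≈ -350.40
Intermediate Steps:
M(I, n) = -139/2 (M(I, n) = 3 + (1*(-145))/2 = 3 + (½)*(-145) = 3 - 145/2 = -139/2)
N(g) = 3*g² (N(g) = (3*g)*g = 3*g²)
(39095 - (159 - 27)*112)/M(-488, -666) - 129474/N(-47 - 1*220) = (39095 - (159 - 27)*112)/(-139/2) - 129474*1/(3*(-47 - 1*220)²) = (39095 - 132*112)*(-2/139) - 129474*1/(3*(-47 - 220)²) = (39095 - 1*14784)*(-2/139) - 129474/(3*(-267)²) = (39095 - 14784)*(-2/139) - 129474/(3*71289) = 24311*(-2/139) - 129474/213867 = -48622/139 - 129474*1/213867 = -48622/139 - 14386/23763 = -1157404240/3303057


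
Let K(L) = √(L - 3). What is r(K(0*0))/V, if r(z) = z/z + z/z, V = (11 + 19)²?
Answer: 1/450 ≈ 0.0022222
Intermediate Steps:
K(L) = √(-3 + L)
V = 900 (V = 30² = 900)
r(z) = 2 (r(z) = 1 + 1 = 2)
r(K(0*0))/V = 2/900 = 2*(1/900) = 1/450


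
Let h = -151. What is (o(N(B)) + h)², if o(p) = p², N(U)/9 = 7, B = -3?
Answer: 14577124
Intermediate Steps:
N(U) = 63 (N(U) = 9*7 = 63)
(o(N(B)) + h)² = (63² - 151)² = (3969 - 151)² = 3818² = 14577124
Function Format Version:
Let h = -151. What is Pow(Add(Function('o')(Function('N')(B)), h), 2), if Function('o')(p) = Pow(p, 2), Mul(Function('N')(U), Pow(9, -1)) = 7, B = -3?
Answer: 14577124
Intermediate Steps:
Function('N')(U) = 63 (Function('N')(U) = Mul(9, 7) = 63)
Pow(Add(Function('o')(Function('N')(B)), h), 2) = Pow(Add(Pow(63, 2), -151), 2) = Pow(Add(3969, -151), 2) = Pow(3818, 2) = 14577124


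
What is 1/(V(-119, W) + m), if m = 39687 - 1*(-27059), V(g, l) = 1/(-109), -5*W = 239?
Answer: 109/7275313 ≈ 1.4982e-5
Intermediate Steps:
W = -239/5 (W = -1/5*239 = -239/5 ≈ -47.800)
V(g, l) = -1/109
m = 66746 (m = 39687 + 27059 = 66746)
1/(V(-119, W) + m) = 1/(-1/109 + 66746) = 1/(7275313/109) = 109/7275313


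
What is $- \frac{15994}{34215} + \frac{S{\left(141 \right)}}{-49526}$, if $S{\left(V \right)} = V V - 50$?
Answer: $- \frac{1470636509}{1694532090} \approx -0.86787$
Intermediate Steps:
$S{\left(V \right)} = -50 + V^{2}$ ($S{\left(V \right)} = V^{2} - 50 = -50 + V^{2}$)
$- \frac{15994}{34215} + \frac{S{\left(141 \right)}}{-49526} = - \frac{15994}{34215} + \frac{-50 + 141^{2}}{-49526} = \left(-15994\right) \frac{1}{34215} + \left(-50 + 19881\right) \left(- \frac{1}{49526}\right) = - \frac{15994}{34215} + 19831 \left(- \frac{1}{49526}\right) = - \frac{15994}{34215} - \frac{19831}{49526} = - \frac{1470636509}{1694532090}$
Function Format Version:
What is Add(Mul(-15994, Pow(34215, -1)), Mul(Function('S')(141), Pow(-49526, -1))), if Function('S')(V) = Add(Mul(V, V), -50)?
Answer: Rational(-1470636509, 1694532090) ≈ -0.86787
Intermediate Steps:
Function('S')(V) = Add(-50, Pow(V, 2)) (Function('S')(V) = Add(Pow(V, 2), -50) = Add(-50, Pow(V, 2)))
Add(Mul(-15994, Pow(34215, -1)), Mul(Function('S')(141), Pow(-49526, -1))) = Add(Mul(-15994, Pow(34215, -1)), Mul(Add(-50, Pow(141, 2)), Pow(-49526, -1))) = Add(Mul(-15994, Rational(1, 34215)), Mul(Add(-50, 19881), Rational(-1, 49526))) = Add(Rational(-15994, 34215), Mul(19831, Rational(-1, 49526))) = Add(Rational(-15994, 34215), Rational(-19831, 49526)) = Rational(-1470636509, 1694532090)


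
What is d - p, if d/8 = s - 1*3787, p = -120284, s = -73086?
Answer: -494700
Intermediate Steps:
d = -614984 (d = 8*(-73086 - 1*3787) = 8*(-73086 - 3787) = 8*(-76873) = -614984)
d - p = -614984 - 1*(-120284) = -614984 + 120284 = -494700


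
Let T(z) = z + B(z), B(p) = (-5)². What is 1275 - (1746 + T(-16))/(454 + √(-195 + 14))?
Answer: 20171685/15869 + 135*I*√181/15869 ≈ 1271.1 + 0.11445*I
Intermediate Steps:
B(p) = 25
T(z) = 25 + z (T(z) = z + 25 = 25 + z)
1275 - (1746 + T(-16))/(454 + √(-195 + 14)) = 1275 - (1746 + (25 - 16))/(454 + √(-195 + 14)) = 1275 - (1746 + 9)/(454 + √(-181)) = 1275 - 1755/(454 + I*√181)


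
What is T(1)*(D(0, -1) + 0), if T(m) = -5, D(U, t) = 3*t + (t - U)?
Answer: 20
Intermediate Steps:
D(U, t) = -U + 4*t
T(1)*(D(0, -1) + 0) = -5*((-1*0 + 4*(-1)) + 0) = -5*((0 - 4) + 0) = -5*(-4 + 0) = -5*(-4) = 20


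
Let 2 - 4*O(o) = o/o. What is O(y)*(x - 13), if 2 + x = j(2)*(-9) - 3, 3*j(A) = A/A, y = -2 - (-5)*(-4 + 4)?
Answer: -21/4 ≈ -5.2500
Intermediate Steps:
y = -2 (y = -2 - (-5)*0 = -2 - 1*0 = -2 + 0 = -2)
O(o) = ¼ (O(o) = ½ - o/(4*o) = ½ - ¼*1 = ½ - ¼ = ¼)
j(A) = ⅓ (j(A) = (A/A)/3 = (⅓)*1 = ⅓)
x = -8 (x = -2 + ((⅓)*(-9) - 3) = -2 + (-3 - 3) = -2 - 6 = -8)
O(y)*(x - 13) = (-8 - 13)/4 = (¼)*(-21) = -21/4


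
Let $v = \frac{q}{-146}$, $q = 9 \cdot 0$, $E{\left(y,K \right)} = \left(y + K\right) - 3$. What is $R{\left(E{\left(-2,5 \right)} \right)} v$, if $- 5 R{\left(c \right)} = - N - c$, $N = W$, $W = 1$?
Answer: $0$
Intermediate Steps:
$E{\left(y,K \right)} = -3 + K + y$ ($E{\left(y,K \right)} = \left(K + y\right) - 3 = -3 + K + y$)
$N = 1$
$q = 0$
$R{\left(c \right)} = \frac{1}{5} + \frac{c}{5}$ ($R{\left(c \right)} = - \frac{\left(-1\right) 1 - c}{5} = - \frac{-1 - c}{5} = \frac{1}{5} + \frac{c}{5}$)
$v = 0$ ($v = \frac{0}{-146} = 0 \left(- \frac{1}{146}\right) = 0$)
$R{\left(E{\left(-2,5 \right)} \right)} v = \left(\frac{1}{5} + \frac{-3 + 5 - 2}{5}\right) 0 = \left(\frac{1}{5} + \frac{1}{5} \cdot 0\right) 0 = \left(\frac{1}{5} + 0\right) 0 = \frac{1}{5} \cdot 0 = 0$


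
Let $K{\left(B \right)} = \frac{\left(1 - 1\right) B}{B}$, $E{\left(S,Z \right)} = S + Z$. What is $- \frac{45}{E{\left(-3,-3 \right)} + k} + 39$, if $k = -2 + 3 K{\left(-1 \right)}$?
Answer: $\frac{357}{8} \approx 44.625$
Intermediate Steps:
$K{\left(B \right)} = 0$ ($K{\left(B \right)} = \frac{0 B}{B} = \frac{0}{B} = 0$)
$k = -2$ ($k = -2 + 3 \cdot 0 = -2 + 0 = -2$)
$- \frac{45}{E{\left(-3,-3 \right)} + k} + 39 = - \frac{45}{\left(-3 - 3\right) - 2} + 39 = - \frac{45}{-6 - 2} + 39 = - \frac{45}{-8} + 39 = \left(-45\right) \left(- \frac{1}{8}\right) + 39 = \frac{45}{8} + 39 = \frac{357}{8}$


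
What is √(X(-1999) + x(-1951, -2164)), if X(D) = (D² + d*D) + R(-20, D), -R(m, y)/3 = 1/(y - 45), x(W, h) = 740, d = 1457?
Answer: √1132427465365/1022 ≈ 1041.2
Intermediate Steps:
R(m, y) = -3/(-45 + y) (R(m, y) = -3/(y - 45) = -3/(-45 + y))
X(D) = D² - 3/(-45 + D) + 1457*D (X(D) = (D² + 1457*D) - 3/(-45 + D) = D² - 3/(-45 + D) + 1457*D)
√(X(-1999) + x(-1951, -2164)) = √((-3 - 1999*(-45 - 1999)*(1457 - 1999))/(-45 - 1999) + 740) = √((-3 - 1999*(-2044)*(-542))/(-2044) + 740) = √(-(-3 - 2214588152)/2044 + 740) = √(-1/2044*(-2214588155) + 740) = √(2214588155/2044 + 740) = √(2216100715/2044) = √1132427465365/1022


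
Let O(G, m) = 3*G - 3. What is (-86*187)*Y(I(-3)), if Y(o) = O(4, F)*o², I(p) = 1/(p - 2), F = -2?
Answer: -144738/25 ≈ -5789.5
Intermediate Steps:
O(G, m) = -3 + 3*G
I(p) = 1/(-2 + p)
Y(o) = 9*o² (Y(o) = (-3 + 3*4)*o² = (-3 + 12)*o² = 9*o²)
(-86*187)*Y(I(-3)) = (-86*187)*(9*(1/(-2 - 3))²) = -144738*(1/(-5))² = -144738*(-⅕)² = -144738/25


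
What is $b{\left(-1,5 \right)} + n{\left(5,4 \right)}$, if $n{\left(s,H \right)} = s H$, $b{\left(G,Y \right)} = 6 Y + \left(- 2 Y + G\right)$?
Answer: $39$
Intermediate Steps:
$b{\left(G,Y \right)} = G + 4 Y$ ($b{\left(G,Y \right)} = 6 Y + \left(G - 2 Y\right) = G + 4 Y$)
$n{\left(s,H \right)} = H s$
$b{\left(-1,5 \right)} + n{\left(5,4 \right)} = \left(-1 + 4 \cdot 5\right) + 4 \cdot 5 = \left(-1 + 20\right) + 20 = 19 + 20 = 39$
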